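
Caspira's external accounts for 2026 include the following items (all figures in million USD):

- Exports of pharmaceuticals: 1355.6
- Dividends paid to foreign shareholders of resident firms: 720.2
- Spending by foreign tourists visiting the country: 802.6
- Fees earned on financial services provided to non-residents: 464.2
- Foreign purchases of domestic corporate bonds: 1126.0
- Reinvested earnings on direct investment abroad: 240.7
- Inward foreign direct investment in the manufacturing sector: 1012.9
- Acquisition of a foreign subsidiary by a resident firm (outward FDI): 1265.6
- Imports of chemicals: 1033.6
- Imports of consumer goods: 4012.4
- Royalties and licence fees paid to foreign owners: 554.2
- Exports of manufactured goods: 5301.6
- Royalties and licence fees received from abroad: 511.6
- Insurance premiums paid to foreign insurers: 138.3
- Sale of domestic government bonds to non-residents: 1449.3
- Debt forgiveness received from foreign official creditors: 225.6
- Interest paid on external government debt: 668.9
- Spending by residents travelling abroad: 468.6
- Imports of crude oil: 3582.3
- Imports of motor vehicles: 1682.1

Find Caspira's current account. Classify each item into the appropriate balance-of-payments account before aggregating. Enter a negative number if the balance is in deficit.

Goods: -1033.6 + 5301.6 - 4012.4 - 3582.3 - 1682.1 + 1355.6 = -3653.2
Services: -138.3 + 802.6 - 554.2 + 464.2 + 511.6 - 468.6 = 617.3
Primary income: -720.2 + 240.7 - 668.9 = -1148.4
Current account = (-3653.2) + 617.3 + (-1148.4) = -4184.3
(Excluded from the current account — financial account: foreign purchases of domestic corporate bonds 1126.0, inward foreign direct investment in the manufacturing sector 1012.9, acquisition of a foreign subsidiary by a resident firm (outward FDI) 1265.6, sale of domestic government bonds to non-residents 1449.3; capital account: debt forgiveness received from foreign official creditors 225.6.)

-4184.3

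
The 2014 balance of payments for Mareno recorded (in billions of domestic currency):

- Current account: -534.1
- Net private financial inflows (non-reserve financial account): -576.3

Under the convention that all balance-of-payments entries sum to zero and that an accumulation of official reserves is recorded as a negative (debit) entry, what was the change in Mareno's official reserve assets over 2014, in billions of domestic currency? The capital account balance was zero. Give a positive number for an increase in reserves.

Official reserve transactions balance = -((-534.1) + (-576.3)) = 1110.4
An accumulation of reserves is recorded as a debit (negative entry), so the change in the stock of reserves is the negative of that balance.
Change in official reserves = -(1110.4) = -1110.4

-1110.4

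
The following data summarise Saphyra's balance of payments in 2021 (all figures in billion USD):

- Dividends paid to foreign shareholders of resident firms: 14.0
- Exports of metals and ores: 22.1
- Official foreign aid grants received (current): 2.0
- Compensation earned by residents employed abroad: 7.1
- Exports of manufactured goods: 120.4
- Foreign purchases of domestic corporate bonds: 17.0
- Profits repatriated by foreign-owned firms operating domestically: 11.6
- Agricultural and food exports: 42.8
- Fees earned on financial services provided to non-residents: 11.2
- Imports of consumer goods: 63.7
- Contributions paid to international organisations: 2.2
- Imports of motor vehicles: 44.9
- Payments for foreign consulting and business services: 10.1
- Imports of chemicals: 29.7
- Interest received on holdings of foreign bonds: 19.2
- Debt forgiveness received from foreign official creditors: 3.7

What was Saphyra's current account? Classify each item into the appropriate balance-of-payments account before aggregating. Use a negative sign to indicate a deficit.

Goods: -29.7 - 63.7 + 22.1 - 44.9 + 120.4 + 42.8 = 47.0
Services: 11.2 - 10.1 = 1.1
Primary income: -14.0 + 19.2 - 11.6 + 7.1 = 0.7
Secondary income: -2.2 + 2.0 = -0.2
Current account = 47.0 + 1.1 + 0.7 + (-0.2) = 48.6
(Excluded from the current account — financial account: foreign purchases of domestic corporate bonds 17.0; capital account: debt forgiveness received from foreign official creditors 3.7.)

48.6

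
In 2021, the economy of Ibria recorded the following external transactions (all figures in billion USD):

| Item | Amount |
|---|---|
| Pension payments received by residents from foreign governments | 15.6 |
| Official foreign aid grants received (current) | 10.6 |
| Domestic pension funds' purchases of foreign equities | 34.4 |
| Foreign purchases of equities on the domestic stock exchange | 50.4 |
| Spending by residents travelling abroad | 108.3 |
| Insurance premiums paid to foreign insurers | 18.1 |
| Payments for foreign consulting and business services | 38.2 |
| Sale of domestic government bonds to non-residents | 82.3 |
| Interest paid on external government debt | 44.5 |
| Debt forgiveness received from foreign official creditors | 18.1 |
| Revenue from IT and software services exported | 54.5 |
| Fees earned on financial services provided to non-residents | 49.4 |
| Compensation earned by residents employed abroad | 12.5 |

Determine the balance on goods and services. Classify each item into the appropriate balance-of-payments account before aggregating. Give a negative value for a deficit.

Services: 54.5 - 108.3 - 38.2 + 49.4 - 18.1 = -60.7
Trade balance = 0.0 + (-60.7) = -60.7
(Excluded from the trade balance — secondary income: pension payments received by residents from foreign governments 15.6, official foreign aid grants received (current) 10.6; financial account: domestic pension funds' purchases of foreign equities 34.4, foreign purchases of equities on the domestic stock exchange 50.4, sale of domestic government bonds to non-residents 82.3; primary income: interest paid on external government debt 44.5, compensation earned by residents employed abroad 12.5; capital account: debt forgiveness received from foreign official creditors 18.1.)

-60.7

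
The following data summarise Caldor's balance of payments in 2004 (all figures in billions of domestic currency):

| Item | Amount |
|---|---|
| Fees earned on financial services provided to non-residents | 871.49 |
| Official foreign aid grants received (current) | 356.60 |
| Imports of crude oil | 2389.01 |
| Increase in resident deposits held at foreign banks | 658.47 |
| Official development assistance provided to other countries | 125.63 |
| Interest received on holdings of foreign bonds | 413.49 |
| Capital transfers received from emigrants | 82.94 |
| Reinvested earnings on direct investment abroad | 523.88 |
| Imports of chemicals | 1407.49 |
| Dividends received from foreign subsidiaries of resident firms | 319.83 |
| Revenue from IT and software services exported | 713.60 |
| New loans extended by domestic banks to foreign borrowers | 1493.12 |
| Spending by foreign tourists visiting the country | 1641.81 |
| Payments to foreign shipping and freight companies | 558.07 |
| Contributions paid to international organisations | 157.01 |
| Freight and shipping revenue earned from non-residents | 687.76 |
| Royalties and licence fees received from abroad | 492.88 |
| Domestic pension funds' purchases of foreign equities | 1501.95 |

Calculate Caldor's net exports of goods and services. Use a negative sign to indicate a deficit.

Goods: -2389.01 - 1407.49 = -3796.50
Services: -558.07 + 871.49 + 492.88 + 687.76 + 713.60 + 1641.81 = 3849.47
Trade balance = -3796.50 + 3849.47 = 52.97
(Excluded from the trade balance — secondary income: official foreign aid grants received (current) 356.60, official development assistance provided to other countries 125.63, contributions paid to international organisations 157.01; financial account: increase in resident deposits held at foreign banks 658.47, new loans extended by domestic banks to foreign borrowers 1493.12, domestic pension funds' purchases of foreign equities 1501.95; primary income: interest received on holdings of foreign bonds 413.49, reinvested earnings on direct investment abroad 523.88, dividends received from foreign subsidiaries of resident firms 319.83; capital account: capital transfers received from emigrants 82.94.)

52.97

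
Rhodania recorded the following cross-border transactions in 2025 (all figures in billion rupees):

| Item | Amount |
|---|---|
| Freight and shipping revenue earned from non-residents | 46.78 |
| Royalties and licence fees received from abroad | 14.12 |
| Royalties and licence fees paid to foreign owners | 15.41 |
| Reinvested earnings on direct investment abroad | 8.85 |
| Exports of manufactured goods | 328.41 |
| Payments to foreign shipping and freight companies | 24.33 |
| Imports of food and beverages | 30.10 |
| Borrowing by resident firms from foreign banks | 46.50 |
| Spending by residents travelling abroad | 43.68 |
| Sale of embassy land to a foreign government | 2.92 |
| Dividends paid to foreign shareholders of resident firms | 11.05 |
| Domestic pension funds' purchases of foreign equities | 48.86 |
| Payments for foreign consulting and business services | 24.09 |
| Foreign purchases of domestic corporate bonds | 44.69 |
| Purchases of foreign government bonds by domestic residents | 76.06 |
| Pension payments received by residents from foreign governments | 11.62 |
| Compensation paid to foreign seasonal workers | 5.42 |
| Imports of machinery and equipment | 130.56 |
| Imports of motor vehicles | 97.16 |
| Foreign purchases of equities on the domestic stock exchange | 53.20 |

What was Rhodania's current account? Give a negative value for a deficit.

Goods: 328.41 - 30.10 - 130.56 - 97.16 = 70.59
Services: -15.41 - 24.09 - 24.33 + 14.12 + 46.78 - 43.68 = -46.61
Primary income: 8.85 - 11.05 - 5.42 = -7.62
Secondary income: 11.62
Current account = 70.59 + (-46.61) + (-7.62) + 11.62 = 27.98
(Excluded from the current account — financial account: borrowing by resident firms from foreign banks 46.50, domestic pension funds' purchases of foreign equities 48.86, foreign purchases of domestic corporate bonds 44.69, purchases of foreign government bonds by domestic residents 76.06, foreign purchases of equities on the domestic stock exchange 53.20; capital account: sale of embassy land to a foreign government 2.92.)

27.98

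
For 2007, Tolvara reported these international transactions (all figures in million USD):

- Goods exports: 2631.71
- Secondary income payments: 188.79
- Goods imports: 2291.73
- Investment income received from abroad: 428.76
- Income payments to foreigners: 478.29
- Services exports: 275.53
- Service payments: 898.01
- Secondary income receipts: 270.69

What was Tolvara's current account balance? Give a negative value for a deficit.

-250.13

Goods balance = 2631.71 - 2291.73 = 339.98
Services balance = 275.53 - 898.01 = -622.48
Trade balance (goods + services) = 339.98 + (-622.48) = -282.50
Net primary income = 428.76 - 478.29 = -49.53
Net secondary income = 270.69 - 188.79 = 81.90
Current account = -282.50 + (-49.53) + 81.90 = -250.13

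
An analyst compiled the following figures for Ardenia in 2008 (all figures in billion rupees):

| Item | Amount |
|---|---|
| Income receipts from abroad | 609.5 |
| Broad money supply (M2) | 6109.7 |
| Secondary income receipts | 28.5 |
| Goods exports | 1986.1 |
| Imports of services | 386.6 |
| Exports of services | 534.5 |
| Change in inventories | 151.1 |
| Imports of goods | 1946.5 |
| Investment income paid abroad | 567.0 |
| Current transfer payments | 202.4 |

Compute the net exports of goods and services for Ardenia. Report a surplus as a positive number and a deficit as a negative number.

187.5

Goods balance = 1986.1 - 1946.5 = 39.6
Services balance = 534.5 - 386.6 = 147.9
Trade balance (goods + services) = 39.6 + 147.9 = 187.5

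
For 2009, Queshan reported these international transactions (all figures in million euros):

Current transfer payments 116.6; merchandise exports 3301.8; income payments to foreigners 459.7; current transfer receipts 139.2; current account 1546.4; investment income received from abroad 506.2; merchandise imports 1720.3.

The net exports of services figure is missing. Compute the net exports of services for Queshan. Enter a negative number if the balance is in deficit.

-104.2

Current account = goods balance + services balance + net primary income + net secondary income
Sum of the known components = 1650.6
Net exports of services = CA - (known components) = 1546.4 - 1650.6 = -104.2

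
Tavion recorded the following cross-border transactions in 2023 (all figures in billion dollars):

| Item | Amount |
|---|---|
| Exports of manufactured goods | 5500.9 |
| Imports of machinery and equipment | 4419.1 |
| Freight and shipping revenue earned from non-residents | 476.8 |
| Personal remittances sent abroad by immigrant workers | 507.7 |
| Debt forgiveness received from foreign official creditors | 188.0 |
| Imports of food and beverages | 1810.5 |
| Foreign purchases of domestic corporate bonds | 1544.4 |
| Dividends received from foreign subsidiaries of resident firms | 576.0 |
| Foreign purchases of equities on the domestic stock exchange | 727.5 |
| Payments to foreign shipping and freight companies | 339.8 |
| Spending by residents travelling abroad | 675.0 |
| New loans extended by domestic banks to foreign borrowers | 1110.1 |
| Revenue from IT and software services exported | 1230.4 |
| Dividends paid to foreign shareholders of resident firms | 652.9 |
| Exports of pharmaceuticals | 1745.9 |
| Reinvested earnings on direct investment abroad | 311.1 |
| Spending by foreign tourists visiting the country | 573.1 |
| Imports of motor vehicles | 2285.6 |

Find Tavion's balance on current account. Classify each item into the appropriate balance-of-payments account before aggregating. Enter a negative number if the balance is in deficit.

Goods: 5500.9 - 2285.6 - 4419.1 - 1810.5 + 1745.9 = -1268.4
Services: 573.1 + 1230.4 - 339.8 + 476.8 - 675.0 = 1265.5
Primary income: -652.9 + 576.0 + 311.1 = 234.2
Secondary income: -507.7
Current account = (-1268.4) + 1265.5 + 234.2 + (-507.7) = -276.4
(Excluded from the current account — capital account: debt forgiveness received from foreign official creditors 188.0; financial account: foreign purchases of domestic corporate bonds 1544.4, foreign purchases of equities on the domestic stock exchange 727.5, new loans extended by domestic banks to foreign borrowers 1110.1.)

-276.4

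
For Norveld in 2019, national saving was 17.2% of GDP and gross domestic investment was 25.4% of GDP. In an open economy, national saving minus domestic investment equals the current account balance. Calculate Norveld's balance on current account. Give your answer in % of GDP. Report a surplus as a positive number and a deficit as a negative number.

CA = S - I = 17.2 - 25.4 = -8.2

-8.2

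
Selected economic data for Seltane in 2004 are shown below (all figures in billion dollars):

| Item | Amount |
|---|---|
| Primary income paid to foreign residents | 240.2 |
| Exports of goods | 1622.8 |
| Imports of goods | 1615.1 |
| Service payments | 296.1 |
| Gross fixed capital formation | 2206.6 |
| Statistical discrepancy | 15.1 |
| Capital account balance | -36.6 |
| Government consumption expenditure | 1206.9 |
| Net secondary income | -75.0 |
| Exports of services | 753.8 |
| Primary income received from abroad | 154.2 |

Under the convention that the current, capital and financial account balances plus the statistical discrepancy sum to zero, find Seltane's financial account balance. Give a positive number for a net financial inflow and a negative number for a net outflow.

Goods balance = 1622.8 - 1615.1 = 7.7
Services balance = 753.8 - 296.1 = 457.7
Trade balance (goods + services) = 7.7 + 457.7 = 465.4
Net primary income = 154.2 - 240.2 = -86.0
Net secondary income = -75.0
Current account = 465.4 + (-86.0) + (-75.0) = 304.4
Financial account = -(304.4 + (-36.6) + 15.1) = -282.9

-282.9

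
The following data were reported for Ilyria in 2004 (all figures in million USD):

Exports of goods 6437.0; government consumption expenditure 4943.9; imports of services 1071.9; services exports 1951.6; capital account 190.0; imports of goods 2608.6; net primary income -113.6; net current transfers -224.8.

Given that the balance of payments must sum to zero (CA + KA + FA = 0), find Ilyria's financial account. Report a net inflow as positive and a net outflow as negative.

Goods balance = 6437.0 - 2608.6 = 3828.4
Services balance = 1951.6 - 1071.9 = 879.7
Trade balance (goods + services) = 3828.4 + 879.7 = 4708.1
Net primary income = -113.6
Net secondary income = -224.8
Current account = 4708.1 + (-113.6) + (-224.8) = 4369.7
Financial account = -(4369.7 + 190.0) = -4559.7

-4559.7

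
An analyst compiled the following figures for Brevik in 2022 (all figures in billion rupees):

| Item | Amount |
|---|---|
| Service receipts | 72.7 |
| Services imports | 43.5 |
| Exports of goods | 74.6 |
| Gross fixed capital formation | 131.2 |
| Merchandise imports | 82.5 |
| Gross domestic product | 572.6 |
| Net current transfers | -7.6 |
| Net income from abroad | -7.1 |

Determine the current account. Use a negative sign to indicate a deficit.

6.6

Goods balance = 74.6 - 82.5 = -7.9
Services balance = 72.7 - 43.5 = 29.2
Trade balance (goods + services) = -7.9 + 29.2 = 21.3
Net primary income = -7.1
Net secondary income = -7.6
Current account = 21.3 + (-7.1) + (-7.6) = 6.6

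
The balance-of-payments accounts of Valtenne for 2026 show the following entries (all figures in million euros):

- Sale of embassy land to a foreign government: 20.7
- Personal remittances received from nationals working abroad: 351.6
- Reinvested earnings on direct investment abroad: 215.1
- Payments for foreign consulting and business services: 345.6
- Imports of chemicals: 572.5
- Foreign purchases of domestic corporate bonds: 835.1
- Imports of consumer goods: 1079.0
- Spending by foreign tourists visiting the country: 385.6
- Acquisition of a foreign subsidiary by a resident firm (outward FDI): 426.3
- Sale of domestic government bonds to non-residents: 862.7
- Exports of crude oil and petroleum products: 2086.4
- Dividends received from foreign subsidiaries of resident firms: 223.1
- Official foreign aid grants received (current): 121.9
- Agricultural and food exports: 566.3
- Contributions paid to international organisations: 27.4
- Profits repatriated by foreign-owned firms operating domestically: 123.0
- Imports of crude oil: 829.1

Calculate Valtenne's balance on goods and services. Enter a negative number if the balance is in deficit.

212.1

Goods: 566.3 + 2086.4 - 572.5 - 829.1 - 1079.0 = 172.1
Services: 385.6 - 345.6 = 40.0
Trade balance = 172.1 + 40.0 = 212.1
(Excluded from the trade balance — capital account: sale of embassy land to a foreign government 20.7; secondary income: personal remittances received from nationals working abroad 351.6, official foreign aid grants received (current) 121.9, contributions paid to international organisations 27.4; primary income: reinvested earnings on direct investment abroad 215.1, dividends received from foreign subsidiaries of resident firms 223.1, profits repatriated by foreign-owned firms operating domestically 123.0; financial account: foreign purchases of domestic corporate bonds 835.1, acquisition of a foreign subsidiary by a resident firm (outward FDI) 426.3, sale of domestic government bonds to non-residents 862.7.)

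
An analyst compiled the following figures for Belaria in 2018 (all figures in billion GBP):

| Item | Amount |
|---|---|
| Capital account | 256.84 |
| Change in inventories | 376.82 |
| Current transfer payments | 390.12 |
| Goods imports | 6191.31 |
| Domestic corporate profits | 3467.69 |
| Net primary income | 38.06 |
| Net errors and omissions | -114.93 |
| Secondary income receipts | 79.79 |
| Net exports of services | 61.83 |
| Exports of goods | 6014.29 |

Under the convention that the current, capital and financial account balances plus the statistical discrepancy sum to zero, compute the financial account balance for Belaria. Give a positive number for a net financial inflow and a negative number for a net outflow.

245.55

Goods balance = 6014.29 - 6191.31 = -177.02
Services balance = 61.83
Trade balance (goods + services) = -177.02 + 61.83 = -115.19
Net primary income = 38.06
Net secondary income = 79.79 - 390.12 = -310.33
Current account = -115.19 + 38.06 + (-310.33) = -387.46
Financial account = -(-387.46 + 256.84 + (-114.93)) = 245.55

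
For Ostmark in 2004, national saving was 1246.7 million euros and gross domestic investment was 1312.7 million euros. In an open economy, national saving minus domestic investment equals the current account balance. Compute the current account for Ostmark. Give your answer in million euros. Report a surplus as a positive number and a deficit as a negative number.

CA = S - I = 1246.7 - 1312.7 = -66.0

-66.0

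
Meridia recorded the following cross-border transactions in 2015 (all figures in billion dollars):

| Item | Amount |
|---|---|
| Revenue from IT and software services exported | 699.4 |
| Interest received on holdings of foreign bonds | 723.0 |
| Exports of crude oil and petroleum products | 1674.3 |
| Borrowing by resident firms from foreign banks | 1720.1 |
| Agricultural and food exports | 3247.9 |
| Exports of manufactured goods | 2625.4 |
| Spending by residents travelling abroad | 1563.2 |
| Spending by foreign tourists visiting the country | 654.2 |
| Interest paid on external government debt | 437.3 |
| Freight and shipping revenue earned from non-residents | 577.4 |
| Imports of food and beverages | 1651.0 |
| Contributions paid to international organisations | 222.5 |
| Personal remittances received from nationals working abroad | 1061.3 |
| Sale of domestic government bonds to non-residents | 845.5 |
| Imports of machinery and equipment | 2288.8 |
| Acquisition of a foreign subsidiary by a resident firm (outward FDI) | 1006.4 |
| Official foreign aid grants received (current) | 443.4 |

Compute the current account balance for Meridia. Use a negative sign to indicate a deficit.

Goods: 3247.9 + 1674.3 + 2625.4 - 1651.0 - 2288.8 = 3607.8
Services: 699.4 + 654.2 + 577.4 - 1563.2 = 367.8
Primary income: 723.0 - 437.3 = 285.7
Secondary income: 443.4 + 1061.3 - 222.5 = 1282.2
Current account = 3607.8 + 367.8 + 285.7 + 1282.2 = 5543.5
(Excluded from the current account — financial account: borrowing by resident firms from foreign banks 1720.1, sale of domestic government bonds to non-residents 845.5, acquisition of a foreign subsidiary by a resident firm (outward FDI) 1006.4.)

5543.5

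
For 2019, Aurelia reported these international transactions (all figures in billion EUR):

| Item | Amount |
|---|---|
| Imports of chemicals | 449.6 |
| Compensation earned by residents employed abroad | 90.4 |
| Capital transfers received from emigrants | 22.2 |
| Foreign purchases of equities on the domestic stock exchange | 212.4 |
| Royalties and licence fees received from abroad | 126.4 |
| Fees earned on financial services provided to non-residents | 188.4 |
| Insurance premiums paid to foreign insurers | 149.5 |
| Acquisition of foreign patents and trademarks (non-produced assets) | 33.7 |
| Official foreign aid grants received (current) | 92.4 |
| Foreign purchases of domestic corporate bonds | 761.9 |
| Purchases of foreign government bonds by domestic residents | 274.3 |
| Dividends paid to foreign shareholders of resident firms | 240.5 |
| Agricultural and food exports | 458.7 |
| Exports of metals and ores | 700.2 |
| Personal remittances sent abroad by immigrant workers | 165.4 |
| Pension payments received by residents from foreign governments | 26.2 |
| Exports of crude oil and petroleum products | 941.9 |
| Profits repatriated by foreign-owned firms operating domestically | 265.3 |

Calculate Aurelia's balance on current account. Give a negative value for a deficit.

1354.3

Goods: 941.9 + 458.7 - 449.6 + 700.2 = 1651.2
Services: -149.5 + 126.4 + 188.4 = 165.3
Primary income: -240.5 - 265.3 + 90.4 = -415.4
Secondary income: 92.4 - 165.4 + 26.2 = -46.8
Current account = 1651.2 + 165.3 + (-415.4) + (-46.8) = 1354.3
(Excluded from the current account — capital account: capital transfers received from emigrants 22.2, acquisition of foreign patents and trademarks (non-produced assets) 33.7; financial account: foreign purchases of equities on the domestic stock exchange 212.4, foreign purchases of domestic corporate bonds 761.9, purchases of foreign government bonds by domestic residents 274.3.)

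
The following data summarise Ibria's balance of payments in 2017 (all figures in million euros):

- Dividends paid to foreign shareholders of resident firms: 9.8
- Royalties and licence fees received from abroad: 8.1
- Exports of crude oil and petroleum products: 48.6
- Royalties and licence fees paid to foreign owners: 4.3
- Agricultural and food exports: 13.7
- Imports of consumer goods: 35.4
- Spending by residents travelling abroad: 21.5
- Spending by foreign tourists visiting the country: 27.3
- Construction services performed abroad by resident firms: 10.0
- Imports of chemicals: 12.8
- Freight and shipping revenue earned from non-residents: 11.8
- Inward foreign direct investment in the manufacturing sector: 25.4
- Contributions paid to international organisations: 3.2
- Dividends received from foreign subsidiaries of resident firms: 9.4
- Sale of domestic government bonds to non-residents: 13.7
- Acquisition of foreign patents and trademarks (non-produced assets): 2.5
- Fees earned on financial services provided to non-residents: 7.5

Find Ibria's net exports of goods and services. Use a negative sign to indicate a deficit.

Goods: -12.8 - 35.4 + 48.6 + 13.7 = 14.1
Services: 27.3 - 4.3 + 10.0 + 8.1 + 11.8 - 21.5 + 7.5 = 38.9
Trade balance = 14.1 + 38.9 = 53.0
(Excluded from the trade balance — primary income: dividends paid to foreign shareholders of resident firms 9.8, dividends received from foreign subsidiaries of resident firms 9.4; financial account: inward foreign direct investment in the manufacturing sector 25.4, sale of domestic government bonds to non-residents 13.7; secondary income: contributions paid to international organisations 3.2; capital account: acquisition of foreign patents and trademarks (non-produced assets) 2.5.)

53.0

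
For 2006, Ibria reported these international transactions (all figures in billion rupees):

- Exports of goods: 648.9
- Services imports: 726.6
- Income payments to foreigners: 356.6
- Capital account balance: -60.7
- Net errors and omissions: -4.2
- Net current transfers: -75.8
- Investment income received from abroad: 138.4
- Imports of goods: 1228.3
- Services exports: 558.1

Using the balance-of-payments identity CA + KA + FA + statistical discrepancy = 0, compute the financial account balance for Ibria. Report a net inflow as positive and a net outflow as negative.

1106.8

Goods balance = 648.9 - 1228.3 = -579.4
Services balance = 558.1 - 726.6 = -168.5
Trade balance (goods + services) = -579.4 + (-168.5) = -747.9
Net primary income = 138.4 - 356.6 = -218.2
Net secondary income = -75.8
Current account = -747.9 + (-218.2) + (-75.8) = -1041.9
Financial account = -(-1041.9 + (-60.7) + (-4.2)) = 1106.8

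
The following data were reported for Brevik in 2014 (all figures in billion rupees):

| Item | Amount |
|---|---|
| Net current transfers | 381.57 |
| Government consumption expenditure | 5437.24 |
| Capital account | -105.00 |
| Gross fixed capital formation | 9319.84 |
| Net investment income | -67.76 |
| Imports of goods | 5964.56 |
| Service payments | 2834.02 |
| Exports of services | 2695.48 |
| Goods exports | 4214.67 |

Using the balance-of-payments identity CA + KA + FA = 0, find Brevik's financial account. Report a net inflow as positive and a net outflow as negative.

Goods balance = 4214.67 - 5964.56 = -1749.89
Services balance = 2695.48 - 2834.02 = -138.54
Trade balance (goods + services) = -1749.89 + (-138.54) = -1888.43
Net primary income = -67.76
Net secondary income = 381.57
Current account = -1888.43 + (-67.76) + 381.57 = -1574.62
Financial account = -(-1574.62 + (-105.00)) = 1679.62

1679.62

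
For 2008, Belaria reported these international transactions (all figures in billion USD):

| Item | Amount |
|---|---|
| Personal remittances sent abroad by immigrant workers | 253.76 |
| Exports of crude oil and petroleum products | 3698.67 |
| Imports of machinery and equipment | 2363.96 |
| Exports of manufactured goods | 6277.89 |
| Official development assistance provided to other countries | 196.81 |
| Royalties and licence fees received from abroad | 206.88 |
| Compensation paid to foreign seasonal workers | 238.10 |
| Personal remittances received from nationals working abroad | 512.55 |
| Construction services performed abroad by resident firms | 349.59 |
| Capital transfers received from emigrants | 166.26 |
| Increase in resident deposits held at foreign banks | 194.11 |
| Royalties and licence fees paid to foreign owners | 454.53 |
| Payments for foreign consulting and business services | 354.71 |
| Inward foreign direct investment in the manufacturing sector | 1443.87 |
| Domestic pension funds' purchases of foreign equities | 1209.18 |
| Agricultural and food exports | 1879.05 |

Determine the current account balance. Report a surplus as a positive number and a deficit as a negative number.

Goods: -2363.96 + 1879.05 + 6277.89 + 3698.67 = 9491.65
Services: -354.71 + 206.88 + 349.59 - 454.53 = -252.77
Primary income: -238.10
Secondary income: -253.76 - 196.81 + 512.55 = 61.98
Current account = 9491.65 + (-252.77) + (-238.10) + 61.98 = 9062.76
(Excluded from the current account — capital account: capital transfers received from emigrants 166.26; financial account: increase in resident deposits held at foreign banks 194.11, inward foreign direct investment in the manufacturing sector 1443.87, domestic pension funds' purchases of foreign equities 1209.18.)

9062.76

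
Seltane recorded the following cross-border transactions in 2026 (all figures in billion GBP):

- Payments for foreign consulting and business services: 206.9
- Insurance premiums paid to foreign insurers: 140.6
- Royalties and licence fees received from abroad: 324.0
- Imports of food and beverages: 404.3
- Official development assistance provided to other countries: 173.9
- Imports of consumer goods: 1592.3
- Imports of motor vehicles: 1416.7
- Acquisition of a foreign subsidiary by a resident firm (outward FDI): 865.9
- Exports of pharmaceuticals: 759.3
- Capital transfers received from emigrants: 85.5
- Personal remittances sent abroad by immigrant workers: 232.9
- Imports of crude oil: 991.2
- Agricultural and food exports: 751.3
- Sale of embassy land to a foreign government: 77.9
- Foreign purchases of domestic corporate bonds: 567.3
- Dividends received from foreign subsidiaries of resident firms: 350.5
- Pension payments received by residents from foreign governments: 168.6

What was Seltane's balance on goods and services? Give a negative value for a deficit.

-2917.4

Goods: -1592.3 - 1416.7 - 991.2 - 404.3 + 759.3 + 751.3 = -2893.9
Services: -206.9 + 324.0 - 140.6 = -23.5
Trade balance = -2893.9 + (-23.5) = -2917.4
(Excluded from the trade balance — secondary income: official development assistance provided to other countries 173.9, personal remittances sent abroad by immigrant workers 232.9, pension payments received by residents from foreign governments 168.6; financial account: acquisition of a foreign subsidiary by a resident firm (outward FDI) 865.9, foreign purchases of domestic corporate bonds 567.3; capital account: capital transfers received from emigrants 85.5, sale of embassy land to a foreign government 77.9; primary income: dividends received from foreign subsidiaries of resident firms 350.5.)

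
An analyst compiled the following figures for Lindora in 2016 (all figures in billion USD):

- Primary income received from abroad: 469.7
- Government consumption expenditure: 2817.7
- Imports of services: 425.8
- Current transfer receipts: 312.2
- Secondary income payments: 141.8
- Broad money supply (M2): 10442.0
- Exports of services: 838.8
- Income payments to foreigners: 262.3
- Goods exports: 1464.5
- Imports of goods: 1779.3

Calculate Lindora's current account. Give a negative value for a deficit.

476.0

Goods balance = 1464.5 - 1779.3 = -314.8
Services balance = 838.8 - 425.8 = 413.0
Trade balance (goods + services) = -314.8 + 413.0 = 98.2
Net primary income = 469.7 - 262.3 = 207.4
Net secondary income = 312.2 - 141.8 = 170.4
Current account = 98.2 + 207.4 + 170.4 = 476.0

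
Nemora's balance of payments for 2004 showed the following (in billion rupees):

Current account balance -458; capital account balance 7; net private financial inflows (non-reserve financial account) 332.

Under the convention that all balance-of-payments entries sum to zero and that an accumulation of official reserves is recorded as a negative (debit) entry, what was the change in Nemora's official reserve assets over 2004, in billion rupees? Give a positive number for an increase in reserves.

Official reserve transactions balance = -((-458) + 7 + 332) = 119
An accumulation of reserves is recorded as a debit (negative entry), so the change in the stock of reserves is the negative of that balance.
Change in official reserves = -(119) = -119

-119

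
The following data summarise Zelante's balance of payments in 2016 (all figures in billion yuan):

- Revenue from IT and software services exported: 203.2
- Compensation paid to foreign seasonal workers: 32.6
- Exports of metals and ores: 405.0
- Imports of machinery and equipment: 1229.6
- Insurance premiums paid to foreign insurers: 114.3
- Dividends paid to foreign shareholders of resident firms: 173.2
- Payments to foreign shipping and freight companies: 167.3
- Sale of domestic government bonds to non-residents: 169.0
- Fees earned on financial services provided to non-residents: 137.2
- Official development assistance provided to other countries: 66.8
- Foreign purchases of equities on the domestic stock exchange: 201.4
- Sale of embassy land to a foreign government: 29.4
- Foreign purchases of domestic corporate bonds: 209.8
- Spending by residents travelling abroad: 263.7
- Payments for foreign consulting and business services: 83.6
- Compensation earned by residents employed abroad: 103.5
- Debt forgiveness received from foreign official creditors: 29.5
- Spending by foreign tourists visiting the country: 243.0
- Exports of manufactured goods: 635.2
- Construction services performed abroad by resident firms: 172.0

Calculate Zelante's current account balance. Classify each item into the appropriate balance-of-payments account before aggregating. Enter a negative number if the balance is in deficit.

-232.0

Goods: -1229.6 + 635.2 + 405.0 = -189.4
Services: 172.0 - 263.7 + 203.2 + 243.0 - 114.3 + 137.2 - 167.3 - 83.6 = 126.5
Primary income: 103.5 - 32.6 - 173.2 = -102.3
Secondary income: -66.8
Current account = (-189.4) + 126.5 + (-102.3) + (-66.8) = -232.0
(Excluded from the current account — financial account: sale of domestic government bonds to non-residents 169.0, foreign purchases of equities on the domestic stock exchange 201.4, foreign purchases of domestic corporate bonds 209.8; capital account: sale of embassy land to a foreign government 29.4, debt forgiveness received from foreign official creditors 29.5.)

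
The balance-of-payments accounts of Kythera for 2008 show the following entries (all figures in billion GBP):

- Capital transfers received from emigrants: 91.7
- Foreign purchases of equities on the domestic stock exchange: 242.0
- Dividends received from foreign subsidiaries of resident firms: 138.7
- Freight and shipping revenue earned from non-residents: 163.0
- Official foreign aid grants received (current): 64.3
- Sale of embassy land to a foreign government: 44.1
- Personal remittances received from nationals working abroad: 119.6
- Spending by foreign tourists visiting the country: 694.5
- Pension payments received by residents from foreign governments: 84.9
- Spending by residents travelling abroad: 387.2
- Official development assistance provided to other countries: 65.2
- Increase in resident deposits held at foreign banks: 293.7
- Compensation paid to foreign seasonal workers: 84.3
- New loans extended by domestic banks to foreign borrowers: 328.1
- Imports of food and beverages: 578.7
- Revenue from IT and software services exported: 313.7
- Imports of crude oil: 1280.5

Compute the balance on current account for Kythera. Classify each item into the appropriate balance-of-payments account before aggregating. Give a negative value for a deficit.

Goods: -578.7 - 1280.5 = -1859.2
Services: -387.2 + 163.0 + 313.7 + 694.5 = 784.0
Primary income: 138.7 - 84.3 = 54.4
Secondary income: 119.6 + 84.9 - 65.2 + 64.3 = 203.6
Current account = (-1859.2) + 784.0 + 54.4 + 203.6 = -817.2
(Excluded from the current account — capital account: capital transfers received from emigrants 91.7, sale of embassy land to a foreign government 44.1; financial account: foreign purchases of equities on the domestic stock exchange 242.0, increase in resident deposits held at foreign banks 293.7, new loans extended by domestic banks to foreign borrowers 328.1.)

-817.2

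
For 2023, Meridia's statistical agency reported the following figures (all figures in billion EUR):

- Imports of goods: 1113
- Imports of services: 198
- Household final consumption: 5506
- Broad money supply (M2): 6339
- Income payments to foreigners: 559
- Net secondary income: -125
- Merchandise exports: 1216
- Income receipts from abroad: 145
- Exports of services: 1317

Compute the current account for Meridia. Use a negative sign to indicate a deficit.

Goods balance = 1216 - 1113 = 103
Services balance = 1317 - 198 = 1119
Trade balance (goods + services) = 103 + 1119 = 1222
Net primary income = 145 - 559 = -414
Net secondary income = -125
Current account = 1222 + (-414) + (-125) = 683

683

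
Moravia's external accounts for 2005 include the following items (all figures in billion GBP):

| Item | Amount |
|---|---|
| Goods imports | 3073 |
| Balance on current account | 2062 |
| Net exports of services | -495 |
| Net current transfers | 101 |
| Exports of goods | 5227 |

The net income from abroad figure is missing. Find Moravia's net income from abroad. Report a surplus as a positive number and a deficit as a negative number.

Current account = goods balance + services balance + net primary income + net secondary income
Sum of the known components = 1760
Net income from abroad = CA - (known components) = 2062 - 1760 = 302

302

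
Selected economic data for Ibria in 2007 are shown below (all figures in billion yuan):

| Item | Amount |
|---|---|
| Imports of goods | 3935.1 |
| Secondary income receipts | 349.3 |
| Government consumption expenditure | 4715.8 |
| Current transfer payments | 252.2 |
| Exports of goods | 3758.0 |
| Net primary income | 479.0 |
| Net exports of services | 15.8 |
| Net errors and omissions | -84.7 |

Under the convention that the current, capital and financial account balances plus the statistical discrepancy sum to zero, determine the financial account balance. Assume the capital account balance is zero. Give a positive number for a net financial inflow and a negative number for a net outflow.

Goods balance = 3758.0 - 3935.1 = -177.1
Services balance = 15.8
Trade balance (goods + services) = -177.1 + 15.8 = -161.3
Net primary income = 479.0
Net secondary income = 349.3 - 252.2 = 97.1
Current account = -161.3 + 479.0 + 97.1 = 414.8
Financial account = -(414.8 + (-84.7)) = -330.1

-330.1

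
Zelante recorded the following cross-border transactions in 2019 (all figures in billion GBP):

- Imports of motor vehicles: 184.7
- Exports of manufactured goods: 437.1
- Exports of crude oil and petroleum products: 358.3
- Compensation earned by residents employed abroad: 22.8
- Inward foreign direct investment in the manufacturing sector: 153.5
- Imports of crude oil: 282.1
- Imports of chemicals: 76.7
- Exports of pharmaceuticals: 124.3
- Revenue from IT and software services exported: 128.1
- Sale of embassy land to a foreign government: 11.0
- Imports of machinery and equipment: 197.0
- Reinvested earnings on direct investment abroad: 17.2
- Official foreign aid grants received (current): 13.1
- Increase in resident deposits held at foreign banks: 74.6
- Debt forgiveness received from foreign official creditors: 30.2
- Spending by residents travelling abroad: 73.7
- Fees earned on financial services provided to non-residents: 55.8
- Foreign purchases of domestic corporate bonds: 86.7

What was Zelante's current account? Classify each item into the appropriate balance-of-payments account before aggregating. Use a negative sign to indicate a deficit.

342.5

Goods: 358.3 - 197.0 + 437.1 + 124.3 - 282.1 - 76.7 - 184.7 = 179.2
Services: 55.8 - 73.7 + 128.1 = 110.2
Primary income: 22.8 + 17.2 = 40.0
Secondary income: 13.1
Current account = 179.2 + 110.2 + 40.0 + 13.1 = 342.5
(Excluded from the current account — financial account: inward foreign direct investment in the manufacturing sector 153.5, increase in resident deposits held at foreign banks 74.6, foreign purchases of domestic corporate bonds 86.7; capital account: sale of embassy land to a foreign government 11.0, debt forgiveness received from foreign official creditors 30.2.)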